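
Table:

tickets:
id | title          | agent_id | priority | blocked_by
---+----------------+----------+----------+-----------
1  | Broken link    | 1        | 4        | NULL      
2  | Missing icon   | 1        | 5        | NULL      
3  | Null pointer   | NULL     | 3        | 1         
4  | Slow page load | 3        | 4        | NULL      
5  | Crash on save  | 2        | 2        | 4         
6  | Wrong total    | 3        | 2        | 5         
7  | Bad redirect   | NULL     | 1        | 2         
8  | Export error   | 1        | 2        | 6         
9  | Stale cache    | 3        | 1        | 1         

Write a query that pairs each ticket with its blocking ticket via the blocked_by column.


This is a self-join: tickets is joined to a second copy of itself, matching each row's blocked_by to another row's id. Use LEFT JOIN so rows with blocked_by=NULL are kept.
  - ticket 1 (Broken link): blocked_by=NULL -> NULL
  - ticket 2 (Missing icon): blocked_by=NULL -> NULL
  - ticket 3 (Null pointer): blocked_by=1 -> Broken link
  - ticket 4 (Slow page load): blocked_by=NULL -> NULL
  - ticket 5 (Crash on save): blocked_by=4 -> Slow page load
  - ticket 6 (Wrong total): blocked_by=5 -> Crash on save
  - ticket 7 (Bad redirect): blocked_by=2 -> Missing icon
  - ticket 8 (Export error): blocked_by=6 -> Wrong total
  - ticket 9 (Stale cache): blocked_by=1 -> Broken link

SQL:
SELECT a.title AS item, b.title AS blocked_by
FROM tickets a
LEFT JOIN tickets b ON a.blocked_by = b.id

Result:
item           | blocked_by    
---------------+---------------
Broken link    | NULL          
Missing icon   | NULL          
Null pointer   | Broken link   
Slow page load | NULL          
Crash on save  | Slow page load
Wrong total    | Crash on save 
Bad redirect   | Missing icon  
Export error   | Wrong total   
Stale cache    | Broken link   


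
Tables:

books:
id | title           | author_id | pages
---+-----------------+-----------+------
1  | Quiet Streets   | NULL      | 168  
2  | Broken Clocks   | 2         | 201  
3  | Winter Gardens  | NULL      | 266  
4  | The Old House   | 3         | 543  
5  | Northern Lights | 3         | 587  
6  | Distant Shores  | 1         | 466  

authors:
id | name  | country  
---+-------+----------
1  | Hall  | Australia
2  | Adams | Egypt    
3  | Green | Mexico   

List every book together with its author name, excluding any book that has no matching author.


INNER JOIN keeps only books rows whose author_id matches an id in authors. Walk through each book:
  - book 1 (Quiet Streets): author_id=NULL, no match -> dropped
  - book 2 (Broken Clocks): author_id=2 -> matches Adams
  - book 3 (Winter Gardens): author_id=NULL, no match -> dropped
  - book 4 (The Old House): author_id=3 -> matches Green
  - book 5 (Northern Lights): author_id=3 -> matches Green
  - book 6 (Distant Shores): author_id=1 -> matches Hall
So 2 of 6 rows are dropped.

SQL:
SELECT a.title, b.name AS author
FROM books a
INNER JOIN authors b ON a.author_id = b.id

Result:
title           | author
----------------+-------
Broken Clocks   | Adams 
The Old House   | Green 
Northern Lights | Green 
Distant Shores  | Hall  


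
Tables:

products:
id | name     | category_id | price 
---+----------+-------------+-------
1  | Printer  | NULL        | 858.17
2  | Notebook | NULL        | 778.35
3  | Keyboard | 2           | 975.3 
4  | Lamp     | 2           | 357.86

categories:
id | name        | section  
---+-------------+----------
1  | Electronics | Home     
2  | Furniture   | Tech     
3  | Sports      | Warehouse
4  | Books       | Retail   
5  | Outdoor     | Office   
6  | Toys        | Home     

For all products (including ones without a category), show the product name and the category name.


LEFT JOIN keeps every row from products (the left table); where category_id has no match in categories, the category columns become NULL. Walk through each product:
  - product 1 (Printer): category_id=NULL, no match -> kept with NULL
  - product 2 (Notebook): category_id=NULL, no match -> kept with NULL
  - product 3 (Keyboard): category_id=2 -> matches Furniture
  - product 4 (Lamp): category_id=2 -> matches Furniture
All 4 rows appear; 2 have NULL category.

SQL:
SELECT a.name, b.name AS category
FROM products a
LEFT JOIN categories b ON a.category_id = b.id

Result:
name     | category 
---------+----------
Printer  | NULL     
Notebook | NULL     
Keyboard | Furniture
Lamp     | Furniture


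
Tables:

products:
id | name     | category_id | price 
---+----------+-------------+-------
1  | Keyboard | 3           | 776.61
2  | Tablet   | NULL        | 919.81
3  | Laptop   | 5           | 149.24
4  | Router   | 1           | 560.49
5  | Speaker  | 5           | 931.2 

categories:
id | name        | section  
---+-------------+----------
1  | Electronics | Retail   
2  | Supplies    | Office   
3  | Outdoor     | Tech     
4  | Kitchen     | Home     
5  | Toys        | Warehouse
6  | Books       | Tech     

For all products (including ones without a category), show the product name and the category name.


LEFT JOIN keeps every row from products (the left table); where category_id has no match in categories, the category columns become NULL. Walk through each product:
  - product 1 (Keyboard): category_id=3 -> matches Outdoor
  - product 2 (Tablet): category_id=NULL, no match -> kept with NULL
  - product 3 (Laptop): category_id=5 -> matches Toys
  - product 4 (Router): category_id=1 -> matches Electronics
  - product 5 (Speaker): category_id=5 -> matches Toys
All 5 rows appear; 1 has NULL category.

SQL:
SELECT a.name, b.name AS category
FROM products a
LEFT JOIN categories b ON a.category_id = b.id

Result:
name     | category   
---------+------------
Keyboard | Outdoor    
Tablet   | NULL       
Laptop   | Toys       
Router   | Electronics
Speaker  | Toys       


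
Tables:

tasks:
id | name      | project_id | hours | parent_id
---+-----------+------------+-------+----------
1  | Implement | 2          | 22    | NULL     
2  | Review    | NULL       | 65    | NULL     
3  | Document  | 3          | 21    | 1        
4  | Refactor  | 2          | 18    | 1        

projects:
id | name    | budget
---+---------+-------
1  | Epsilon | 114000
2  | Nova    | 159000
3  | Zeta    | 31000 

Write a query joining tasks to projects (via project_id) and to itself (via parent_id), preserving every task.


Two LEFT JOINs from the same base table tasks: one to projects via project_id, one to tasks itself via parent_id. Both are LEFT so every task is preserved.
Match against projects:
  - task 1 (Implement): project_id=2 -> matches Nova
  - task 2 (Review): project_id=NULL, no match -> kept with NULL
  - task 3 (Document): project_id=3 -> matches Zeta
  - task 4 (Refactor): project_id=2 -> matches Nova
Match against tasks (self):
  - task 1 (Implement): parent_id=NULL -> NULL
  - task 2 (Review): parent_id=NULL -> NULL
  - task 3 (Document): parent_id=1 -> Implement
  - task 4 (Refactor): parent_id=1 -> Implement

SQL:
SELECT a.name, b.name AS project, c.name AS parent
FROM tasks a
LEFT JOIN projects b ON a.project_id = b.id
LEFT JOIN tasks c ON a.parent_id = c.id

Result:
name      | project | parent   
----------+---------+----------
Implement | Nova    | NULL     
Review    | NULL    | NULL     
Document  | Zeta    | Implement
Refactor  | Nova    | Implement


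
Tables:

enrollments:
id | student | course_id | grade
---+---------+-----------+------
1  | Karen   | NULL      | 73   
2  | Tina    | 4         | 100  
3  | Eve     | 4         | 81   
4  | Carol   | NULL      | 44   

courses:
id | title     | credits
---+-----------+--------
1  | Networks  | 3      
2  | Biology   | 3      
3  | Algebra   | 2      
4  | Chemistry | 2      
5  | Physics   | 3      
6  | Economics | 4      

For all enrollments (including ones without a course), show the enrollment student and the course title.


LEFT JOIN keeps every row from enrollments (the left table); where course_id has no match in courses, the course columns become NULL. Walk through each enrollment:
  - enrollment 1 (Karen): course_id=NULL, no match -> kept with NULL
  - enrollment 2 (Tina): course_id=4 -> matches Chemistry
  - enrollment 3 (Eve): course_id=4 -> matches Chemistry
  - enrollment 4 (Carol): course_id=NULL, no match -> kept with NULL
All 4 rows appear; 2 have NULL course.

SQL:
SELECT a.student, b.title AS course
FROM enrollments a
LEFT JOIN courses b ON a.course_id = b.id

Result:
student | course   
--------+----------
Karen   | NULL     
Tina    | Chemistry
Eve     | Chemistry
Carol   | NULL     


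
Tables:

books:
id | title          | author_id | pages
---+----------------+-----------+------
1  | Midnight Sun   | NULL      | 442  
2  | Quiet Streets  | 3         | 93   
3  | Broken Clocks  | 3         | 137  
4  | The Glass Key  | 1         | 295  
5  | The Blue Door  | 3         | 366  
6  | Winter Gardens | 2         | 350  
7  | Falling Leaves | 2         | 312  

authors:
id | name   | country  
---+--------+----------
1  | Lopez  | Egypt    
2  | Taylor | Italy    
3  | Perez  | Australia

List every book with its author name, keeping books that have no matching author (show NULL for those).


LEFT JOIN keeps every row from books (the left table); where author_id has no match in authors, the author columns become NULL. Walk through each book:
  - book 1 (Midnight Sun): author_id=NULL, no match -> kept with NULL
  - book 2 (Quiet Streets): author_id=3 -> matches Perez
  - book 3 (Broken Clocks): author_id=3 -> matches Perez
  - book 4 (The Glass Key): author_id=1 -> matches Lopez
  - book 5 (The Blue Door): author_id=3 -> matches Perez
  - book 6 (Winter Gardens): author_id=2 -> matches Taylor
  - book 7 (Falling Leaves): author_id=2 -> matches Taylor
All 7 rows appear; 1 has NULL author.

SQL:
SELECT a.title, b.name AS author
FROM books a
LEFT JOIN authors b ON a.author_id = b.id

Result:
title          | author
---------------+-------
Midnight Sun   | NULL  
Quiet Streets  | Perez 
Broken Clocks  | Perez 
The Glass Key  | Lopez 
The Blue Door  | Perez 
Winter Gardens | Taylor
Falling Leaves | Taylor


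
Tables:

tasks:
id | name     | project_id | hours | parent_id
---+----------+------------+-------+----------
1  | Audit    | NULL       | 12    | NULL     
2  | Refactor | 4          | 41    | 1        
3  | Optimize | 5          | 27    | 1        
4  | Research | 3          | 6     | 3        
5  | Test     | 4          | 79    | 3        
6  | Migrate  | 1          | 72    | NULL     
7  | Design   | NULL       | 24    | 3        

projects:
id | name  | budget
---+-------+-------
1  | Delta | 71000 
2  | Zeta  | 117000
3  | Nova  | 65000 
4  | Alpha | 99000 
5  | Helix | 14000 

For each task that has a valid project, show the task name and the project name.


INNER JOIN keeps only tasks rows whose project_id matches an id in projects. Walk through each task:
  - task 1 (Audit): project_id=NULL, no match -> dropped
  - task 2 (Refactor): project_id=4 -> matches Alpha
  - task 3 (Optimize): project_id=5 -> matches Helix
  - task 4 (Research): project_id=3 -> matches Nova
  - task 5 (Test): project_id=4 -> matches Alpha
  - task 6 (Migrate): project_id=1 -> matches Delta
  - task 7 (Design): project_id=NULL, no match -> dropped
So 2 of 7 rows are dropped.

SQL:
SELECT a.name, b.name AS project
FROM tasks a
INNER JOIN projects b ON a.project_id = b.id

Result:
name     | project
---------+--------
Refactor | Alpha  
Optimize | Helix  
Research | Nova   
Test     | Alpha  
Migrate  | Delta  


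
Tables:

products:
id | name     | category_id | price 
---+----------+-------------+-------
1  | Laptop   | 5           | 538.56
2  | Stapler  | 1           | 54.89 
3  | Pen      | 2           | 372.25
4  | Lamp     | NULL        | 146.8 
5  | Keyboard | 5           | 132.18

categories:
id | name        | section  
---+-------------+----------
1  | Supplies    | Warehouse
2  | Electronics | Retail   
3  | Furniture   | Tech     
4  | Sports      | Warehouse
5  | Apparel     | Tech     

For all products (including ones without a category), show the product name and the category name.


LEFT JOIN keeps every row from products (the left table); where category_id has no match in categories, the category columns become NULL. Walk through each product:
  - product 1 (Laptop): category_id=5 -> matches Apparel
  - product 2 (Stapler): category_id=1 -> matches Supplies
  - product 3 (Pen): category_id=2 -> matches Electronics
  - product 4 (Lamp): category_id=NULL, no match -> kept with NULL
  - product 5 (Keyboard): category_id=5 -> matches Apparel
All 5 rows appear; 1 has NULL category.

SQL:
SELECT a.name, b.name AS category
FROM products a
LEFT JOIN categories b ON a.category_id = b.id

Result:
name     | category   
---------+------------
Laptop   | Apparel    
Stapler  | Supplies   
Pen      | Electronics
Lamp     | NULL       
Keyboard | Apparel    


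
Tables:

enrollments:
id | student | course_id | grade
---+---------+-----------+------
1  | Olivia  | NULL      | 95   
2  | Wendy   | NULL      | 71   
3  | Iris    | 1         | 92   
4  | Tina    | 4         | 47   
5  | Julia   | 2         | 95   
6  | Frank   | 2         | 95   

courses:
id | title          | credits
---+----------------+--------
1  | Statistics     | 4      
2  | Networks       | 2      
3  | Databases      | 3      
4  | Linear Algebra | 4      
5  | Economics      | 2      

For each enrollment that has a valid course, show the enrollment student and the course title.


INNER JOIN keeps only enrollments rows whose course_id matches an id in courses. Walk through each enrollment:
  - enrollment 1 (Olivia): course_id=NULL, no match -> dropped
  - enrollment 2 (Wendy): course_id=NULL, no match -> dropped
  - enrollment 3 (Iris): course_id=1 -> matches Statistics
  - enrollment 4 (Tina): course_id=4 -> matches Linear Algebra
  - enrollment 5 (Julia): course_id=2 -> matches Networks
  - enrollment 6 (Frank): course_id=2 -> matches Networks
So 2 of 6 rows are dropped.

SQL:
SELECT a.student, b.title AS course
FROM enrollments a
INNER JOIN courses b ON a.course_id = b.id

Result:
student | course        
--------+---------------
Iris    | Statistics    
Tina    | Linear Algebra
Julia   | Networks      
Frank   | Networks      


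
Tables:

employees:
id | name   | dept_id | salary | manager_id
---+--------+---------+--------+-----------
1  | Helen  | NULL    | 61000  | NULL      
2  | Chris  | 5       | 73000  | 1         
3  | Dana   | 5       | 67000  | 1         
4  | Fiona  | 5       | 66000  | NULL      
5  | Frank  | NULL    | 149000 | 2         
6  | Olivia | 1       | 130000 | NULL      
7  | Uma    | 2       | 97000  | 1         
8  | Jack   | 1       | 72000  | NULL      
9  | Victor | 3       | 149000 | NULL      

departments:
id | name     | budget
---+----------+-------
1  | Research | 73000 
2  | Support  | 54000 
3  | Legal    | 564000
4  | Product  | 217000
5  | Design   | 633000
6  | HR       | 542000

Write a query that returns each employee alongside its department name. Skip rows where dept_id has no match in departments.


INNER JOIN keeps only employees rows whose dept_id matches an id in departments. Walk through each employee:
  - employee 1 (Helen): dept_id=NULL, no match -> dropped
  - employee 2 (Chris): dept_id=5 -> matches Design
  - employee 3 (Dana): dept_id=5 -> matches Design
  - employee 4 (Fiona): dept_id=5 -> matches Design
  - employee 5 (Frank): dept_id=NULL, no match -> dropped
  - employee 6 (Olivia): dept_id=1 -> matches Research
  - employee 7 (Uma): dept_id=2 -> matches Support
  - employee 8 (Jack): dept_id=1 -> matches Research
  - employee 9 (Victor): dept_id=3 -> matches Legal
So 2 of 9 rows are dropped.

SQL:
SELECT a.name, b.name AS department
FROM employees a
INNER JOIN departments b ON a.dept_id = b.id

Result:
name   | department
-------+-----------
Chris  | Design    
Dana   | Design    
Fiona  | Design    
Olivia | Research  
Uma    | Support   
Jack   | Research  
Victor | Legal     


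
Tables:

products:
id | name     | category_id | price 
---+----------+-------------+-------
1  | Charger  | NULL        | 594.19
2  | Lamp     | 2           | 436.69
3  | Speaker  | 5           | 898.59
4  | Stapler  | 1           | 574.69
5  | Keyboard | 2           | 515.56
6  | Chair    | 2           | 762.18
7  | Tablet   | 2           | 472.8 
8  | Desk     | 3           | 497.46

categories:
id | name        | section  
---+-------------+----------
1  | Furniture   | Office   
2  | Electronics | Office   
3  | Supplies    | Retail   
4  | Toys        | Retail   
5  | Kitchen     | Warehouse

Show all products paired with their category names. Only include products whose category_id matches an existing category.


INNER JOIN keeps only products rows whose category_id matches an id in categories. Walk through each product:
  - product 1 (Charger): category_id=NULL, no match -> dropped
  - product 2 (Lamp): category_id=2 -> matches Electronics
  - product 3 (Speaker): category_id=5 -> matches Kitchen
  - product 4 (Stapler): category_id=1 -> matches Furniture
  - product 5 (Keyboard): category_id=2 -> matches Electronics
  - product 6 (Chair): category_id=2 -> matches Electronics
  - product 7 (Tablet): category_id=2 -> matches Electronics
  - product 8 (Desk): category_id=3 -> matches Supplies
So 1 of 8 rows is dropped.

SQL:
SELECT a.name, b.name AS category
FROM products a
INNER JOIN categories b ON a.category_id = b.id

Result:
name     | category   
---------+------------
Lamp     | Electronics
Speaker  | Kitchen    
Stapler  | Furniture  
Keyboard | Electronics
Chair    | Electronics
Tablet   | Electronics
Desk     | Supplies   


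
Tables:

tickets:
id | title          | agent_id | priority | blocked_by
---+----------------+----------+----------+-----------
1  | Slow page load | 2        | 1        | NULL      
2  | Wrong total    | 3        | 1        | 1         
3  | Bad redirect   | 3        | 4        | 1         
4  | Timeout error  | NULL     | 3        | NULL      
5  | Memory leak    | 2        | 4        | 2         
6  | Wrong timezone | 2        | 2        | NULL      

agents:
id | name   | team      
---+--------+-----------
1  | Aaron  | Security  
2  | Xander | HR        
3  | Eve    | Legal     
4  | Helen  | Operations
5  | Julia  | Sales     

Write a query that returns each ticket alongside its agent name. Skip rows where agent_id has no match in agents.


INNER JOIN keeps only tickets rows whose agent_id matches an id in agents. Walk through each ticket:
  - ticket 1 (Slow page load): agent_id=2 -> matches Xander
  - ticket 2 (Wrong total): agent_id=3 -> matches Eve
  - ticket 3 (Bad redirect): agent_id=3 -> matches Eve
  - ticket 4 (Timeout error): agent_id=NULL, no match -> dropped
  - ticket 5 (Memory leak): agent_id=2 -> matches Xander
  - ticket 6 (Wrong timezone): agent_id=2 -> matches Xander
So 1 of 6 rows is dropped.

SQL:
SELECT a.title, b.name AS agent
FROM tickets a
INNER JOIN agents b ON a.agent_id = b.id

Result:
title          | agent 
---------------+-------
Slow page load | Xander
Wrong total    | Eve   
Bad redirect   | Eve   
Memory leak    | Xander
Wrong timezone | Xander


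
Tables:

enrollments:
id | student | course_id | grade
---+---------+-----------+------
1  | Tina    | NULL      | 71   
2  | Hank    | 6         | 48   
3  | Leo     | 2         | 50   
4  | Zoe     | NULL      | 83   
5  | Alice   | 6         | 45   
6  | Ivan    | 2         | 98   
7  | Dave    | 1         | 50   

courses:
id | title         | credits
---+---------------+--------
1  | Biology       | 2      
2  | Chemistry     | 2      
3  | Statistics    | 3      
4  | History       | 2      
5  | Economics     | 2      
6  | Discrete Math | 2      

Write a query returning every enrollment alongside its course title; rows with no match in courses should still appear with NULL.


LEFT JOIN keeps every row from enrollments (the left table); where course_id has no match in courses, the course columns become NULL. Walk through each enrollment:
  - enrollment 1 (Tina): course_id=NULL, no match -> kept with NULL
  - enrollment 2 (Hank): course_id=6 -> matches Discrete Math
  - enrollment 3 (Leo): course_id=2 -> matches Chemistry
  - enrollment 4 (Zoe): course_id=NULL, no match -> kept with NULL
  - enrollment 5 (Alice): course_id=6 -> matches Discrete Math
  - enrollment 6 (Ivan): course_id=2 -> matches Chemistry
  - enrollment 7 (Dave): course_id=1 -> matches Biology
All 7 rows appear; 2 have NULL course.

SQL:
SELECT a.student, b.title AS course
FROM enrollments a
LEFT JOIN courses b ON a.course_id = b.id

Result:
student | course       
--------+--------------
Tina    | NULL         
Hank    | Discrete Math
Leo     | Chemistry    
Zoe     | NULL         
Alice   | Discrete Math
Ivan    | Chemistry    
Dave    | Biology      


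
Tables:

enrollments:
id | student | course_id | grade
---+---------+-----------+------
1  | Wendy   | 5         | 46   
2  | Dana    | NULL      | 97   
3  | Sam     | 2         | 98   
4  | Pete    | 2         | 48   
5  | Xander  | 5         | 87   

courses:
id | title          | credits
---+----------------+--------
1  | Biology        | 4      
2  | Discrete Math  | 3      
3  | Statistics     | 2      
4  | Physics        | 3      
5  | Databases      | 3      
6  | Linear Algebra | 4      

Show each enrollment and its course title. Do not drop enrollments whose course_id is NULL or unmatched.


LEFT JOIN keeps every row from enrollments (the left table); where course_id has no match in courses, the course columns become NULL. Walk through each enrollment:
  - enrollment 1 (Wendy): course_id=5 -> matches Databases
  - enrollment 2 (Dana): course_id=NULL, no match -> kept with NULL
  - enrollment 3 (Sam): course_id=2 -> matches Discrete Math
  - enrollment 4 (Pete): course_id=2 -> matches Discrete Math
  - enrollment 5 (Xander): course_id=5 -> matches Databases
All 5 rows appear; 1 has NULL course.

SQL:
SELECT a.student, b.title AS course
FROM enrollments a
LEFT JOIN courses b ON a.course_id = b.id

Result:
student | course       
--------+--------------
Wendy   | Databases    
Dana    | NULL         
Sam     | Discrete Math
Pete    | Discrete Math
Xander  | Databases    


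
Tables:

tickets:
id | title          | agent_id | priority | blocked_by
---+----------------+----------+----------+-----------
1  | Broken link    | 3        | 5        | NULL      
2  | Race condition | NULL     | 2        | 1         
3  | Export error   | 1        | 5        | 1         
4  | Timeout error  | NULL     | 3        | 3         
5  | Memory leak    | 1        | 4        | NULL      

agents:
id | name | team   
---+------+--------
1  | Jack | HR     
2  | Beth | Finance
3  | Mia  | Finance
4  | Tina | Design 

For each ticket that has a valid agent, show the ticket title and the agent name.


INNER JOIN keeps only tickets rows whose agent_id matches an id in agents. Walk through each ticket:
  - ticket 1 (Broken link): agent_id=3 -> matches Mia
  - ticket 2 (Race condition): agent_id=NULL, no match -> dropped
  - ticket 3 (Export error): agent_id=1 -> matches Jack
  - ticket 4 (Timeout error): agent_id=NULL, no match -> dropped
  - ticket 5 (Memory leak): agent_id=1 -> matches Jack
So 2 of 5 rows are dropped.

SQL:
SELECT a.title, b.name AS agent
FROM tickets a
INNER JOIN agents b ON a.agent_id = b.id

Result:
title        | agent
-------------+------
Broken link  | Mia  
Export error | Jack 
Memory leak  | Jack 


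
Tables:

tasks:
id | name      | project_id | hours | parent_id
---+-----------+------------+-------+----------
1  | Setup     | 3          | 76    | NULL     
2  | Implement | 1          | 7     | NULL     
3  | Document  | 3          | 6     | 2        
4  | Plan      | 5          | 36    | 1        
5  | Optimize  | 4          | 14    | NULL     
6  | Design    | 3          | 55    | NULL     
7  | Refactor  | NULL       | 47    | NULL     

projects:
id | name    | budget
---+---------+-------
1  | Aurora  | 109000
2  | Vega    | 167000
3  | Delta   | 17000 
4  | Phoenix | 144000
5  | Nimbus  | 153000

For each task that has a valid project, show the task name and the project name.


INNER JOIN keeps only tasks rows whose project_id matches an id in projects. Walk through each task:
  - task 1 (Setup): project_id=3 -> matches Delta
  - task 2 (Implement): project_id=1 -> matches Aurora
  - task 3 (Document): project_id=3 -> matches Delta
  - task 4 (Plan): project_id=5 -> matches Nimbus
  - task 5 (Optimize): project_id=4 -> matches Phoenix
  - task 6 (Design): project_id=3 -> matches Delta
  - task 7 (Refactor): project_id=NULL, no match -> dropped
So 1 of 7 rows is dropped.

SQL:
SELECT a.name, b.name AS project
FROM tasks a
INNER JOIN projects b ON a.project_id = b.id

Result:
name      | project
----------+--------
Setup     | Delta  
Implement | Aurora 
Document  | Delta  
Plan      | Nimbus 
Optimize  | Phoenix
Design    | Delta  


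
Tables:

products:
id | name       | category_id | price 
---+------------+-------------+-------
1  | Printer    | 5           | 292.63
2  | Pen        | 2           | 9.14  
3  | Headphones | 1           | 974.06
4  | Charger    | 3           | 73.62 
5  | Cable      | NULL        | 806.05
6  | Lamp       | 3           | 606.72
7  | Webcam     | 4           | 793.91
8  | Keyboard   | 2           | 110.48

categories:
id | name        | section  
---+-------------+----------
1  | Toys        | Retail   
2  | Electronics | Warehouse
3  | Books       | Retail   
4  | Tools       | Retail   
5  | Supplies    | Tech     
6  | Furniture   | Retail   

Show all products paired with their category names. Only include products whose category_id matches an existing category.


INNER JOIN keeps only products rows whose category_id matches an id in categories. Walk through each product:
  - product 1 (Printer): category_id=5 -> matches Supplies
  - product 2 (Pen): category_id=2 -> matches Electronics
  - product 3 (Headphones): category_id=1 -> matches Toys
  - product 4 (Charger): category_id=3 -> matches Books
  - product 5 (Cable): category_id=NULL, no match -> dropped
  - product 6 (Lamp): category_id=3 -> matches Books
  - product 7 (Webcam): category_id=4 -> matches Tools
  - product 8 (Keyboard): category_id=2 -> matches Electronics
So 1 of 8 rows is dropped.

SQL:
SELECT a.name, b.name AS category
FROM products a
INNER JOIN categories b ON a.category_id = b.id

Result:
name       | category   
-----------+------------
Printer    | Supplies   
Pen        | Electronics
Headphones | Toys       
Charger    | Books      
Lamp       | Books      
Webcam     | Tools      
Keyboard   | Electronics


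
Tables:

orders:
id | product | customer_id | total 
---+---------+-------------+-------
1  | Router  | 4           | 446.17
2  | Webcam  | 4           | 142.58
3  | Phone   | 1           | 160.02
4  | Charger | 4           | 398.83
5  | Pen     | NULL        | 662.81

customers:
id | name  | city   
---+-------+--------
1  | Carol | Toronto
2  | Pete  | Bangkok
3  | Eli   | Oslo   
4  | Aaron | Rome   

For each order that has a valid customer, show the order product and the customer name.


INNER JOIN keeps only orders rows whose customer_id matches an id in customers. Walk through each order:
  - order 1 (Router): customer_id=4 -> matches Aaron
  - order 2 (Webcam): customer_id=4 -> matches Aaron
  - order 3 (Phone): customer_id=1 -> matches Carol
  - order 4 (Charger): customer_id=4 -> matches Aaron
  - order 5 (Pen): customer_id=NULL, no match -> dropped
So 1 of 5 rows is dropped.

SQL:
SELECT a.product, b.name AS customer
FROM orders a
INNER JOIN customers b ON a.customer_id = b.id

Result:
product | customer
--------+---------
Router  | Aaron   
Webcam  | Aaron   
Phone   | Carol   
Charger | Aaron   


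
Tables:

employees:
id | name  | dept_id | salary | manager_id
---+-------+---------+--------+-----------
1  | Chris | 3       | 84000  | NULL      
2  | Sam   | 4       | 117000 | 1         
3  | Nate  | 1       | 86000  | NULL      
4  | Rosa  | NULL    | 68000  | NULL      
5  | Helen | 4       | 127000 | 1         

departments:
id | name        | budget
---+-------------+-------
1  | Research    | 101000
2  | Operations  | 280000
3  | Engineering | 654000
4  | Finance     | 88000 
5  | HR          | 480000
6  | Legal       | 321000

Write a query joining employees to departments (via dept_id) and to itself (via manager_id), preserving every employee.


Two LEFT JOINs from the same base table employees: one to departments via dept_id, one to employees itself via manager_id. Both are LEFT so every employee is preserved.
Match against departments:
  - employee 1 (Chris): dept_id=3 -> matches Engineering
  - employee 2 (Sam): dept_id=4 -> matches Finance
  - employee 3 (Nate): dept_id=1 -> matches Research
  - employee 4 (Rosa): dept_id=NULL, no match -> kept with NULL
  - employee 5 (Helen): dept_id=4 -> matches Finance
Match against employees (self):
  - employee 1 (Chris): manager_id=NULL -> NULL
  - employee 2 (Sam): manager_id=1 -> Chris
  - employee 3 (Nate): manager_id=NULL -> NULL
  - employee 4 (Rosa): manager_id=NULL -> NULL
  - employee 5 (Helen): manager_id=1 -> Chris

SQL:
SELECT a.name, b.name AS department, c.name AS manager
FROM employees a
LEFT JOIN departments b ON a.dept_id = b.id
LEFT JOIN employees c ON a.manager_id = c.id

Result:
name  | department  | manager
------+-------------+--------
Chris | Engineering | NULL   
Sam   | Finance     | Chris  
Nate  | Research    | NULL   
Rosa  | NULL        | NULL   
Helen | Finance     | Chris  


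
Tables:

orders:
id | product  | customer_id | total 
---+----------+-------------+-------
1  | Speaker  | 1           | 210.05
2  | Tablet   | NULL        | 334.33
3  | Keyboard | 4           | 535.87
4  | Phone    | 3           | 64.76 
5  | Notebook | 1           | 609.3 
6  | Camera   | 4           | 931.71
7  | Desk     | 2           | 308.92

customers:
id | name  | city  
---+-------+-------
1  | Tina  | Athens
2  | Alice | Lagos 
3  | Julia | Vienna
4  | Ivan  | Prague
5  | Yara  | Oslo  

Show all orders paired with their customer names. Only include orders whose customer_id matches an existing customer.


INNER JOIN keeps only orders rows whose customer_id matches an id in customers. Walk through each order:
  - order 1 (Speaker): customer_id=1 -> matches Tina
  - order 2 (Tablet): customer_id=NULL, no match -> dropped
  - order 3 (Keyboard): customer_id=4 -> matches Ivan
  - order 4 (Phone): customer_id=3 -> matches Julia
  - order 5 (Notebook): customer_id=1 -> matches Tina
  - order 6 (Camera): customer_id=4 -> matches Ivan
  - order 7 (Desk): customer_id=2 -> matches Alice
So 1 of 7 rows is dropped.

SQL:
SELECT a.product, b.name AS customer
FROM orders a
INNER JOIN customers b ON a.customer_id = b.id

Result:
product  | customer
---------+---------
Speaker  | Tina    
Keyboard | Ivan    
Phone    | Julia   
Notebook | Tina    
Camera   | Ivan    
Desk     | Alice   


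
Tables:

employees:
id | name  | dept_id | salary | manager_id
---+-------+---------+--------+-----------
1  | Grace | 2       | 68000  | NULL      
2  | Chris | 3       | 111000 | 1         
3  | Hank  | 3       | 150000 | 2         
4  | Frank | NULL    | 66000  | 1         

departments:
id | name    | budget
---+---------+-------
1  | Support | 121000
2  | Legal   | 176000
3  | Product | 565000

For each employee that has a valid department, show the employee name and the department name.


INNER JOIN keeps only employees rows whose dept_id matches an id in departments. Walk through each employee:
  - employee 1 (Grace): dept_id=2 -> matches Legal
  - employee 2 (Chris): dept_id=3 -> matches Product
  - employee 3 (Hank): dept_id=3 -> matches Product
  - employee 4 (Frank): dept_id=NULL, no match -> dropped
So 1 of 4 rows is dropped.

SQL:
SELECT a.name, b.name AS department
FROM employees a
INNER JOIN departments b ON a.dept_id = b.id

Result:
name  | department
------+-----------
Grace | Legal     
Chris | Product   
Hank  | Product   


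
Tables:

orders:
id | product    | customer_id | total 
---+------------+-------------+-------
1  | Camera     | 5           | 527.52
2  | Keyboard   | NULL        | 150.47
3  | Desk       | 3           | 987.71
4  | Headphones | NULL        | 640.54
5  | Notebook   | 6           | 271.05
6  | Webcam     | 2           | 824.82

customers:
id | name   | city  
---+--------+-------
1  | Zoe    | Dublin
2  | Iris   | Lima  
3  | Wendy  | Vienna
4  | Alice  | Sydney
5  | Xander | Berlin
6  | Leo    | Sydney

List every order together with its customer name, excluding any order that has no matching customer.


INNER JOIN keeps only orders rows whose customer_id matches an id in customers. Walk through each order:
  - order 1 (Camera): customer_id=5 -> matches Xander
  - order 2 (Keyboard): customer_id=NULL, no match -> dropped
  - order 3 (Desk): customer_id=3 -> matches Wendy
  - order 4 (Headphones): customer_id=NULL, no match -> dropped
  - order 5 (Notebook): customer_id=6 -> matches Leo
  - order 6 (Webcam): customer_id=2 -> matches Iris
So 2 of 6 rows are dropped.

SQL:
SELECT a.product, b.name AS customer
FROM orders a
INNER JOIN customers b ON a.customer_id = b.id

Result:
product  | customer
---------+---------
Camera   | Xander  
Desk     | Wendy   
Notebook | Leo     
Webcam   | Iris    


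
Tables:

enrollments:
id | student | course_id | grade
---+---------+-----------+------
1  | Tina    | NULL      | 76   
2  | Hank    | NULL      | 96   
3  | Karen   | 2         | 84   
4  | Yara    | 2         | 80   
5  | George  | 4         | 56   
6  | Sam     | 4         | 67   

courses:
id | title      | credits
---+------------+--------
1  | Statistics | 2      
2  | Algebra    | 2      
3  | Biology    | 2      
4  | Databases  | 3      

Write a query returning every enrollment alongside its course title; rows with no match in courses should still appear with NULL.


LEFT JOIN keeps every row from enrollments (the left table); where course_id has no match in courses, the course columns become NULL. Walk through each enrollment:
  - enrollment 1 (Tina): course_id=NULL, no match -> kept with NULL
  - enrollment 2 (Hank): course_id=NULL, no match -> kept with NULL
  - enrollment 3 (Karen): course_id=2 -> matches Algebra
  - enrollment 4 (Yara): course_id=2 -> matches Algebra
  - enrollment 5 (George): course_id=4 -> matches Databases
  - enrollment 6 (Sam): course_id=4 -> matches Databases
All 6 rows appear; 2 have NULL course.

SQL:
SELECT a.student, b.title AS course
FROM enrollments a
LEFT JOIN courses b ON a.course_id = b.id

Result:
student | course   
--------+----------
Tina    | NULL     
Hank    | NULL     
Karen   | Algebra  
Yara    | Algebra  
George  | Databases
Sam     | Databases


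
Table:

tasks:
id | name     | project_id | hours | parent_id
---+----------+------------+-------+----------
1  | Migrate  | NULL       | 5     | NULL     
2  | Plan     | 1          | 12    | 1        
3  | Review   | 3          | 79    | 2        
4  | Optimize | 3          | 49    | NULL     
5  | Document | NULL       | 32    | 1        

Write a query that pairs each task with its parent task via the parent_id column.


This is a self-join: tasks is joined to a second copy of itself, matching each row's parent_id to another row's id. Use LEFT JOIN so rows with parent_id=NULL are kept.
  - task 1 (Migrate): parent_id=NULL -> NULL
  - task 2 (Plan): parent_id=1 -> Migrate
  - task 3 (Review): parent_id=2 -> Plan
  - task 4 (Optimize): parent_id=NULL -> NULL
  - task 5 (Document): parent_id=1 -> Migrate

SQL:
SELECT a.name AS item, b.name AS parent
FROM tasks a
LEFT JOIN tasks b ON a.parent_id = b.id

Result:
item     | parent 
---------+--------
Migrate  | NULL   
Plan     | Migrate
Review   | Plan   
Optimize | NULL   
Document | Migrate


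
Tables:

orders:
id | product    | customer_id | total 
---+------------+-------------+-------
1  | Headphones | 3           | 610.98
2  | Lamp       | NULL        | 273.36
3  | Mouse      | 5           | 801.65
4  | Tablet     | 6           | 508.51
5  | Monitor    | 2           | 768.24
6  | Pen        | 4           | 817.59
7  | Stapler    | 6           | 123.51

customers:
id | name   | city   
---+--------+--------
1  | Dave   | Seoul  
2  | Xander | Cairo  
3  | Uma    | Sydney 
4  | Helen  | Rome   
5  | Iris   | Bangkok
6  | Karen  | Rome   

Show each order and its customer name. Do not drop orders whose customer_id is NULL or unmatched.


LEFT JOIN keeps every row from orders (the left table); where customer_id has no match in customers, the customer columns become NULL. Walk through each order:
  - order 1 (Headphones): customer_id=3 -> matches Uma
  - order 2 (Lamp): customer_id=NULL, no match -> kept with NULL
  - order 3 (Mouse): customer_id=5 -> matches Iris
  - order 4 (Tablet): customer_id=6 -> matches Karen
  - order 5 (Monitor): customer_id=2 -> matches Xander
  - order 6 (Pen): customer_id=4 -> matches Helen
  - order 7 (Stapler): customer_id=6 -> matches Karen
All 7 rows appear; 1 has NULL customer.

SQL:
SELECT a.product, b.name AS customer
FROM orders a
LEFT JOIN customers b ON a.customer_id = b.id

Result:
product    | customer
-----------+---------
Headphones | Uma     
Lamp       | NULL    
Mouse      | Iris    
Tablet     | Karen   
Monitor    | Xander  
Pen        | Helen   
Stapler    | Karen   


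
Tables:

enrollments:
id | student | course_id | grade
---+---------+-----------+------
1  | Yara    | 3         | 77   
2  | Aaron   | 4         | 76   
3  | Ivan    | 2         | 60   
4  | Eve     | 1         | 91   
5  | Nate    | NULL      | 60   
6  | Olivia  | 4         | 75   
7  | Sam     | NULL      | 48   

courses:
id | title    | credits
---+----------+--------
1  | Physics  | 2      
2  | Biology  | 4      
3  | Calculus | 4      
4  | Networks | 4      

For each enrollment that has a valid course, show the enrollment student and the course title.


INNER JOIN keeps only enrollments rows whose course_id matches an id in courses. Walk through each enrollment:
  - enrollment 1 (Yara): course_id=3 -> matches Calculus
  - enrollment 2 (Aaron): course_id=4 -> matches Networks
  - enrollment 3 (Ivan): course_id=2 -> matches Biology
  - enrollment 4 (Eve): course_id=1 -> matches Physics
  - enrollment 5 (Nate): course_id=NULL, no match -> dropped
  - enrollment 6 (Olivia): course_id=4 -> matches Networks
  - enrollment 7 (Sam): course_id=NULL, no match -> dropped
So 2 of 7 rows are dropped.

SQL:
SELECT a.student, b.title AS course
FROM enrollments a
INNER JOIN courses b ON a.course_id = b.id

Result:
student | course  
--------+---------
Yara    | Calculus
Aaron   | Networks
Ivan    | Biology 
Eve     | Physics 
Olivia  | Networks


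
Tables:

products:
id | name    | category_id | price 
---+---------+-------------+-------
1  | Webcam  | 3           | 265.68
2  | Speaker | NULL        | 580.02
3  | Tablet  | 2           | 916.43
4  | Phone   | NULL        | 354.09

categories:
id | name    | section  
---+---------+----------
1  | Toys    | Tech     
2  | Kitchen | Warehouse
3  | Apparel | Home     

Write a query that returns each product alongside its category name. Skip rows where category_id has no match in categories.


INNER JOIN keeps only products rows whose category_id matches an id in categories. Walk through each product:
  - product 1 (Webcam): category_id=3 -> matches Apparel
  - product 2 (Speaker): category_id=NULL, no match -> dropped
  - product 3 (Tablet): category_id=2 -> matches Kitchen
  - product 4 (Phone): category_id=NULL, no match -> dropped
So 2 of 4 rows are dropped.

SQL:
SELECT a.name, b.name AS category
FROM products a
INNER JOIN categories b ON a.category_id = b.id

Result:
name   | category
-------+---------
Webcam | Apparel 
Tablet | Kitchen 


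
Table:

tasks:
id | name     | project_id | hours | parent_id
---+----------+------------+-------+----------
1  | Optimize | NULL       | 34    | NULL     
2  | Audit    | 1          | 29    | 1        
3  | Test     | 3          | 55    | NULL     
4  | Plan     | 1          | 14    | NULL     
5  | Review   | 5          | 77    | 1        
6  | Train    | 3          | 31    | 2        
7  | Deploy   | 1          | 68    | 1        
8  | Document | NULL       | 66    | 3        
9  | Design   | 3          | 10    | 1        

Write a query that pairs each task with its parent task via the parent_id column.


This is a self-join: tasks is joined to a second copy of itself, matching each row's parent_id to another row's id. Use LEFT JOIN so rows with parent_id=NULL are kept.
  - task 1 (Optimize): parent_id=NULL -> NULL
  - task 2 (Audit): parent_id=1 -> Optimize
  - task 3 (Test): parent_id=NULL -> NULL
  - task 4 (Plan): parent_id=NULL -> NULL
  - task 5 (Review): parent_id=1 -> Optimize
  - task 6 (Train): parent_id=2 -> Audit
  - task 7 (Deploy): parent_id=1 -> Optimize
  - task 8 (Document): parent_id=3 -> Test
  - task 9 (Design): parent_id=1 -> Optimize

SQL:
SELECT a.name AS item, b.name AS parent
FROM tasks a
LEFT JOIN tasks b ON a.parent_id = b.id

Result:
item     | parent  
---------+---------
Optimize | NULL    
Audit    | Optimize
Test     | NULL    
Plan     | NULL    
Review   | Optimize
Train    | Audit   
Deploy   | Optimize
Document | Test    
Design   | Optimize
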